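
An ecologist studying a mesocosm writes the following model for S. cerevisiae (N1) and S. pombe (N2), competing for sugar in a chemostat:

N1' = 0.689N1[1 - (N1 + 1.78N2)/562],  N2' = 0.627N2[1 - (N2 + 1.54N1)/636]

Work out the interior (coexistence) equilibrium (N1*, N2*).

N1* ≈ 327, N2* ≈ 132

Setting both brackets to zero gives the nullclines N1 + 1.78N2 = 562 and 1.54N1 + N2 = 636.
Substituting N2 = 636 - 1.54N1 into the first: N1(1 - 1.78·1.54) = 562 - 1.78·636.
So N1* = -570/-1.74 = 327, and then N2* = 636 - 1.54·327 = 132.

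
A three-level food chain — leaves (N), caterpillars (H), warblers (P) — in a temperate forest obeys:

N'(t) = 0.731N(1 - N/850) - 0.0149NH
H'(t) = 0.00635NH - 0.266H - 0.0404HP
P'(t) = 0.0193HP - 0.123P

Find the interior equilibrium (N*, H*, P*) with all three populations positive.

From dP/dt = 0: 0.0193H* = 0.123, so H* = 6.37.
From dN/dt = 0: 0.731(1 - N*/850) = 0.0149·6.37, giving N* = 850·(1 - 0.13) = 740.
From dH/dt = 0: 0.00635·740 - 0.266 = 0.0404P*, so P* = 4.43/0.0404 = 110.

N* ≈ 740, H* ≈ 6.37, P* ≈ 110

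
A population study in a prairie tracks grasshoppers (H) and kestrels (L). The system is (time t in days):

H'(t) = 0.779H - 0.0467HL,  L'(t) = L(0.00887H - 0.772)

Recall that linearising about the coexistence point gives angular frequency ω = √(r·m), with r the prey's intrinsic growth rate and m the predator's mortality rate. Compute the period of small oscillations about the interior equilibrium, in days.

T ≈ 8.1 days

Here r = 0.779 and m = 0.772, so r·m = 0.601.
ω = √0.601 = 0.775 per day, hence T = 2π/ω ≈ 8.1 days.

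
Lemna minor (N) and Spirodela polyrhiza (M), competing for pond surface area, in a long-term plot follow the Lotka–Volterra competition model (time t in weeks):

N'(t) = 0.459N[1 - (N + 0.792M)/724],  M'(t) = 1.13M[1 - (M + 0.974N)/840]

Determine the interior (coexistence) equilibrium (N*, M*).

Setting both brackets to zero gives the nullclines N + 0.792M = 724 and 0.974N + M = 840.
Substituting M = 840 - 0.974N into the first: N(1 - 0.792·0.974) = 724 - 0.792·840.
So N* = 58.7/0.229 = 257, and then M* = 840 - 0.974·257 = 590.

N* ≈ 257, M* ≈ 590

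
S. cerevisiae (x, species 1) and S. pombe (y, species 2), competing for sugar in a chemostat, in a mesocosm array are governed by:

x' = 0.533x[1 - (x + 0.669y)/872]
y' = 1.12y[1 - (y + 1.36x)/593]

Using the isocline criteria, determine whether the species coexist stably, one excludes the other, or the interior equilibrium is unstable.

Compare the nullcline intercepts: K1/α12 = 872/0.669 = 1300 > K2 = 593; K2/α21 = 593/1.36 = 436 < K1 = 872.
Since the inequalities point opposite ways, species 1 can invade but species 2 cannot.

species 1 excludes species 2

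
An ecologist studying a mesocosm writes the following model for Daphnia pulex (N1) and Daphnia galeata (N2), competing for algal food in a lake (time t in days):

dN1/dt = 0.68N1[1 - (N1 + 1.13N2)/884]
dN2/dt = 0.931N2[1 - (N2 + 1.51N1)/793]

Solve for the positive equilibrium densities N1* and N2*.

Setting both brackets to zero gives the nullclines N1 + 1.13N2 = 884 and 1.51N1 + N2 = 793.
Substituting N2 = 793 - 1.51N1 into the first: N1(1 - 1.13·1.51) = 884 - 1.13·793.
So N1* = -12.1/-0.706 = 17.1, and then N2* = 793 - 1.51·17.1 = 767.

N1* ≈ 17.1, N2* ≈ 767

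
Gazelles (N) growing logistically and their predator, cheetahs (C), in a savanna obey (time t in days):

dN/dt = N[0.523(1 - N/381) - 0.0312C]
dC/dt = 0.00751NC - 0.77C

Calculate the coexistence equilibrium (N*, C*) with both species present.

N* ≈ 103, C* ≈ 12.3

From dC/dt = 0 with C > 0: 0.00751N* = 0.77, so N* = 103.
Substitute into dN/dt = 0: 0.523(1 - 103/381) = 0.0312C*.
The bracket is 0.731, giving C* = 0.382/0.0312 = 12.3.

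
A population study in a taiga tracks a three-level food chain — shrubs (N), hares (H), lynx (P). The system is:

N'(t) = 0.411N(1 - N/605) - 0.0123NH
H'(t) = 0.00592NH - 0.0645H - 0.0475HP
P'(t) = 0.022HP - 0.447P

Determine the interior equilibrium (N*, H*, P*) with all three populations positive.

N* ≈ 237, H* ≈ 20.3, P* ≈ 28.2

From dP/dt = 0: 0.022H* = 0.447, so H* = 20.3.
From dN/dt = 0: 0.411(1 - N*/605) = 0.0123·20.3, giving N* = 605·(1 - 0.608) = 237.
From dH/dt = 0: 0.00592·237 - 0.0645 = 0.0475P*, so P* = 1.34/0.0475 = 28.2.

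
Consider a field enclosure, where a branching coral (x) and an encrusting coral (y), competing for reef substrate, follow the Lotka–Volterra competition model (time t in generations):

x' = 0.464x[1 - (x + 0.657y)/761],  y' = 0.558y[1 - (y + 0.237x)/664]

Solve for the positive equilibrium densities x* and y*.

x* ≈ 385, y* ≈ 573

Setting both brackets to zero gives the nullclines x + 0.657y = 761 and 0.237x + y = 664.
Substituting y = 664 - 0.237x into the first: x(1 - 0.657·0.237) = 761 - 0.657·664.
So x* = 325/0.844 = 385, and then y* = 664 - 0.237·385 = 573.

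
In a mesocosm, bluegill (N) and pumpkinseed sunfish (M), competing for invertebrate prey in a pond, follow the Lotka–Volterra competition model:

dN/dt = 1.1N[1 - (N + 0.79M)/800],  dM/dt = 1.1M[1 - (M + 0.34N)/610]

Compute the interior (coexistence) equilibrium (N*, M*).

N* ≈ 435, M* ≈ 462

Setting both brackets to zero gives the nullclines N + 0.79M = 800 and 0.34N + M = 610.
Substituting M = 610 - 0.34N into the first: N(1 - 0.79·0.34) = 800 - 0.79·610.
So N* = 318/0.731 = 435, and then M* = 610 - 0.34·435 = 462.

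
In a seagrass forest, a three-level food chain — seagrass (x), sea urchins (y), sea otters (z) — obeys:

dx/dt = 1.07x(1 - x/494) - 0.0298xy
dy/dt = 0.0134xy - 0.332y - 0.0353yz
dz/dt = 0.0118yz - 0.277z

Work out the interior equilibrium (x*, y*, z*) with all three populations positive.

x* ≈ 171, y* ≈ 23.5, z* ≈ 55.5

From dz/dt = 0: 0.0118y* = 0.277, so y* = 23.5.
From dx/dt = 0: 1.07(1 - x*/494) = 0.0298·23.5, giving x* = 494·(1 - 0.654) = 171.
From dy/dt = 0: 0.0134·171 - 0.332 = 0.0353z*, so z* = 1.96/0.0353 = 55.5.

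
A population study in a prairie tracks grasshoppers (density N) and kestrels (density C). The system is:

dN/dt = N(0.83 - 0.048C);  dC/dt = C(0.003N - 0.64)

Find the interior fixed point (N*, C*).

N* ≈ 213, C* ≈ 17.3

Set dC/dt = 0 with C > 0: 0.003N - 0.64 = 0, so N* = 0.64/0.003 = 213.
Set dN/dt = 0 with N > 0: 0.83 - 0.048C = 0, so C* = 0.83/0.048 = 17.3.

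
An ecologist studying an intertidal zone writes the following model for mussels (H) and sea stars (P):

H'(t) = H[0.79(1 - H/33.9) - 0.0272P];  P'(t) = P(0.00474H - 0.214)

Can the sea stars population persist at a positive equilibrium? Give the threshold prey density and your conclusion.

Threshold H = 45.1; K < 45.1, so no, the predator goes extinct.

The predator equation gives dP/dt > 0 only when H > 0.214/0.00474 = 45.1.
Without the predator, H → K = 33.9. Since 33.9 < 45.1, the predator cannot invade.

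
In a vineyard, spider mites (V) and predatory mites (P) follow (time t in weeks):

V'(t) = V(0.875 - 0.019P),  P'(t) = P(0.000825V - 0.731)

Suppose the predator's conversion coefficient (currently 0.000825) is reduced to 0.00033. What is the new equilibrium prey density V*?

V* ≈ 2220

At the interior fixed point, setting dP/dt = 0 with P > 0 fixes V* = (predator death rate)/(VP coefficient) — independent of the other coefficients.
With the change, V* = 0.731/0.00033 = 2220; it rises from 886.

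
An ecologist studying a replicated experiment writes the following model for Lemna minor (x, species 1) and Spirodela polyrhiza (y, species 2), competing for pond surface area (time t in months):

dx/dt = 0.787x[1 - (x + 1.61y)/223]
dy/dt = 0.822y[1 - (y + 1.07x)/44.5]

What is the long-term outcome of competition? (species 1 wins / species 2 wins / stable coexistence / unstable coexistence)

Compare the nullcline intercepts: K1/α12 = 223/1.61 = 139 > K2 = 44.5; K2/α21 = 44.5/1.07 = 41.6 < K1 = 223.
Since the inequalities point opposite ways, species 1 can invade but species 2 cannot.

species 1 excludes species 2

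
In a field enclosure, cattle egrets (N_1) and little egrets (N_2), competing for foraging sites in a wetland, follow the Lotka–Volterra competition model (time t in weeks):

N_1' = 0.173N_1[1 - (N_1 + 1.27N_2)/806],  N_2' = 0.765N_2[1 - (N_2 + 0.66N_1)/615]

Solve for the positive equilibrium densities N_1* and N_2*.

Setting both brackets to zero gives the nullclines N_1 + 1.27N_2 = 806 and 0.66N_1 + N_2 = 615.
Substituting N_2 = 615 - 0.66N_1 into the first: N_1(1 - 1.27·0.66) = 806 - 1.27·615.
So N_1* = 25/0.162 = 154, and then N_2* = 615 - 0.66·154 = 513.

N_1* ≈ 154, N_2* ≈ 513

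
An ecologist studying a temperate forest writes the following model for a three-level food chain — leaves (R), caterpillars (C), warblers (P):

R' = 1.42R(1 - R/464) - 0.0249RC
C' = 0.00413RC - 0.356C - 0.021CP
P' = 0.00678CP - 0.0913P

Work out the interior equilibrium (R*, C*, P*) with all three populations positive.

R* ≈ 354, C* ≈ 13.5, P* ≈ 52.8

From dP/dt = 0: 0.00678C* = 0.0913, so C* = 13.5.
From dR/dt = 0: 1.42(1 - R*/464) = 0.0249·13.5, giving R* = 464·(1 - 0.236) = 354.
From dC/dt = 0: 0.00413·354 - 0.356 = 0.021P*, so P* = 1.11/0.021 = 52.8.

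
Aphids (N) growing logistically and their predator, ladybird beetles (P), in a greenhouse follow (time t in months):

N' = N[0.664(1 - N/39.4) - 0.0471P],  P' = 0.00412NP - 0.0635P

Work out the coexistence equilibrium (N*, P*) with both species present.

N* ≈ 15.4, P* ≈ 8.58

From dP/dt = 0 with P > 0: 0.00412N* = 0.0635, so N* = 15.4.
Substitute into dN/dt = 0: 0.664(1 - 15.4/39.4) = 0.0471P*.
The bracket is 0.609, giving P* = 0.404/0.0471 = 8.58.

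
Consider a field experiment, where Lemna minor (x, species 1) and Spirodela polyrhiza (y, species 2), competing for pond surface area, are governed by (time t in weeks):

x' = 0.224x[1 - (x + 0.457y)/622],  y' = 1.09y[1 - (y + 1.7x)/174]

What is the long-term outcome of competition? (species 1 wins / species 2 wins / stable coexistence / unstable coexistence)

Compare the nullcline intercepts: K1/α12 = 622/0.457 = 1360 > K2 = 174; K2/α21 = 174/1.7 = 102 < K1 = 622.
Since the inequalities point opposite ways, species 1 can invade but species 2 cannot.

species 1 excludes species 2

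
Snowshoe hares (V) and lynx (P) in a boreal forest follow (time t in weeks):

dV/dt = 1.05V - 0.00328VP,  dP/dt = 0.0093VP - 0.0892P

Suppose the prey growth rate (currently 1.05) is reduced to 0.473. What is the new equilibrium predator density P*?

P* ≈ 144

At the interior fixed point, setting dV/dt = 0 with V > 0 fixes P* = (prey growth rate)/(VP coefficient) — independent of the other coefficients.
With the change, P* = 0.473/0.00328 = 144; it falls from 320.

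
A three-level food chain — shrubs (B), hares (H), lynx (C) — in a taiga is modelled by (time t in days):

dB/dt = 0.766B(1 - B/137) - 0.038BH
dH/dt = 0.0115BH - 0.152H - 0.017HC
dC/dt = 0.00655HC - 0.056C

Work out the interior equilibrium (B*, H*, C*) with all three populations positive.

From dC/dt = 0: 0.00655H* = 0.056, so H* = 8.55.
From dB/dt = 0: 0.766(1 - B*/137) = 0.038·8.55, giving B* = 137·(1 - 0.424) = 78.9.
From dH/dt = 0: 0.0115·78.9 - 0.152 = 0.017C*, so C* = 0.755/0.017 = 44.4.

B* ≈ 78.9, H* ≈ 8.55, C* ≈ 44.4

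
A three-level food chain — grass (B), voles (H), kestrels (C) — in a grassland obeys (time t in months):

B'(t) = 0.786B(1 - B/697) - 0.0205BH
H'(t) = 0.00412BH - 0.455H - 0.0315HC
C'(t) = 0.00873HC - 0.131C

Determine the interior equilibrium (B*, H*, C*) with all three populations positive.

From dC/dt = 0: 0.00873H* = 0.131, so H* = 15.
From dB/dt = 0: 0.786(1 - B*/697) = 0.0205·15, giving B* = 697·(1 - 0.391) = 424.
From dH/dt = 0: 0.00412·424 - 0.455 = 0.0315C*, so C* = 1.29/0.0315 = 41.

B* ≈ 424, H* ≈ 15, C* ≈ 41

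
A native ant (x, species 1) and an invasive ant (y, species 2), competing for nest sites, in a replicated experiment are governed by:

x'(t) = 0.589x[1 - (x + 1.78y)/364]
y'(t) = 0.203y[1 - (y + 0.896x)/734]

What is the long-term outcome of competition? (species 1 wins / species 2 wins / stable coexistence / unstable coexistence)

Compare the nullcline intercepts: K1/α12 = 364/1.78 = 204 < K2 = 734; K2/α21 = 734/0.896 = 819 > K1 = 364.
Since the inequalities point opposite ways, species 2 can invade but species 1 cannot.

species 2 excludes species 1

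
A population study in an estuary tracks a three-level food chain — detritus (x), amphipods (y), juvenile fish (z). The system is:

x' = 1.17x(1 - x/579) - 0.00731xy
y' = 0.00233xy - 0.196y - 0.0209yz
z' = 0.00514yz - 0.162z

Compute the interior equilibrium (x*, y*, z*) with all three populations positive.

x* ≈ 465, y* ≈ 31.5, z* ≈ 42.5

From dz/dt = 0: 0.00514y* = 0.162, so y* = 31.5.
From dx/dt = 0: 1.17(1 - x*/579) = 0.00731·31.5, giving x* = 579·(1 - 0.197) = 465.
From dy/dt = 0: 0.00233·465 - 0.196 = 0.0209z*, so z* = 0.887/0.0209 = 42.5.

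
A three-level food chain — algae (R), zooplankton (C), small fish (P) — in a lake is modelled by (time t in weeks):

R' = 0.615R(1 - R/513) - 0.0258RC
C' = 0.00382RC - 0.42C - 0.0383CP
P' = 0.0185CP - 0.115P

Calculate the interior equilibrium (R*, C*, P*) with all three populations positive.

From dP/dt = 0: 0.0185C* = 0.115, so C* = 6.22.
From dR/dt = 0: 0.615(1 - R*/513) = 0.0258·6.22, giving R* = 513·(1 - 0.261) = 379.
From dC/dt = 0: 0.00382·379 - 0.42 = 0.0383P*, so P* = 1.03/0.0383 = 26.9.

R* ≈ 379, C* ≈ 6.22, P* ≈ 26.9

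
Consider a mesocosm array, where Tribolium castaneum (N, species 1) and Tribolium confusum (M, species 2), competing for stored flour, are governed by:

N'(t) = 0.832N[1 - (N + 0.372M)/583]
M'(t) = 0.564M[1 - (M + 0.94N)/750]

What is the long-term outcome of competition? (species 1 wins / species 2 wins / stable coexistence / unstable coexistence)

stable coexistence

Compare the nullcline intercepts: K1/α12 = 583/0.372 = 1570 > K2 = 750; K2/α21 = 750/0.94 = 798 > K1 = 583.
Since both inequalities hold, each species can invade when rare, so the interior equilibrium is stable.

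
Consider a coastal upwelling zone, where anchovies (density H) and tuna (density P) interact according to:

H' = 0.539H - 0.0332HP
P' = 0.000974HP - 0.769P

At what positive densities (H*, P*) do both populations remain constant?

H* ≈ 790, P* ≈ 16.2

Set dP/dt = 0 with P > 0: 0.000974H - 0.769 = 0, so H* = 0.769/0.000974 = 790.
Set dH/dt = 0 with H > 0: 0.539 - 0.0332P = 0, so P* = 0.539/0.0332 = 16.2.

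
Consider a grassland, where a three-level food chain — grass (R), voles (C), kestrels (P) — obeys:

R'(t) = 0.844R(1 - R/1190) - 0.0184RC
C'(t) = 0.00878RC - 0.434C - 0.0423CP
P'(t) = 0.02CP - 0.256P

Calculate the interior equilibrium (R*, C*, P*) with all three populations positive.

From dP/dt = 0: 0.02C* = 0.256, so C* = 12.8.
From dR/dt = 0: 0.844(1 - R*/1190) = 0.0184·12.8, giving R* = 1190·(1 - 0.279) = 858.
From dC/dt = 0: 0.00878·858 - 0.434 = 0.0423P*, so P* = 7.1/0.0423 = 168.

R* ≈ 858, C* ≈ 12.8, P* ≈ 168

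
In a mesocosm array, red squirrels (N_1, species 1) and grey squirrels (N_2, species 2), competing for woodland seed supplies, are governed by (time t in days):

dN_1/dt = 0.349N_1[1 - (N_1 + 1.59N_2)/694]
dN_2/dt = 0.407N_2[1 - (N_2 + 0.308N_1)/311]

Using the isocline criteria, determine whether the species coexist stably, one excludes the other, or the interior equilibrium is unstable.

Compare the nullcline intercepts: K1/α12 = 694/1.59 = 436 > K2 = 311; K2/α21 = 311/0.308 = 1010 > K1 = 694.
Since both inequalities hold, each species can invade when rare, so the interior equilibrium is stable.

stable coexistence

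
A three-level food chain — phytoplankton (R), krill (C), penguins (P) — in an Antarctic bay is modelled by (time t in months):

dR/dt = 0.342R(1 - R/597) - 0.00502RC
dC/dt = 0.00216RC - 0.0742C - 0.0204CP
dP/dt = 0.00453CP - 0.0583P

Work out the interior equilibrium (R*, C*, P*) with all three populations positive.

From dP/dt = 0: 0.00453C* = 0.0583, so C* = 12.9.
From dR/dt = 0: 0.342(1 - R*/597) = 0.00502·12.9, giving R* = 597·(1 - 0.189) = 484.
From dC/dt = 0: 0.00216·484 - 0.0742 = 0.0204P*, so P* = 0.972/0.0204 = 47.6.

R* ≈ 484, C* ≈ 12.9, P* ≈ 47.6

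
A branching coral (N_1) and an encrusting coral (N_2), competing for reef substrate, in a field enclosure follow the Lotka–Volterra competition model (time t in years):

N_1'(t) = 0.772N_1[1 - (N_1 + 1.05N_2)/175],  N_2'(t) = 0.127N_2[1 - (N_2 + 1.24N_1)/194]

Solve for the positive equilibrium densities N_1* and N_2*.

Setting both brackets to zero gives the nullclines N_1 + 1.05N_2 = 175 and 1.24N_1 + N_2 = 194.
Substituting N_2 = 194 - 1.24N_1 into the first: N_1(1 - 1.05·1.24) = 175 - 1.05·194.
So N_1* = -28.7/-0.302 = 95, and then N_2* = 194 - 1.24·95 = 76.2.

N_1* ≈ 95, N_2* ≈ 76.2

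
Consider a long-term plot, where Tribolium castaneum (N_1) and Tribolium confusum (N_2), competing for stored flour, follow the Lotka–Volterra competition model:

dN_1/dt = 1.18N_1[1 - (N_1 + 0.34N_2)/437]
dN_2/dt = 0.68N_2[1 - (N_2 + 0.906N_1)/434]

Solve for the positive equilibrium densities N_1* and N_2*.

N_1* ≈ 418, N_2* ≈ 55

Setting both brackets to zero gives the nullclines N_1 + 0.34N_2 = 437 and 0.906N_1 + N_2 = 434.
Substituting N_2 = 434 - 0.906N_1 into the first: N_1(1 - 0.34·0.906) = 437 - 0.34·434.
So N_1* = 289/0.692 = 418, and then N_2* = 434 - 0.906·418 = 55.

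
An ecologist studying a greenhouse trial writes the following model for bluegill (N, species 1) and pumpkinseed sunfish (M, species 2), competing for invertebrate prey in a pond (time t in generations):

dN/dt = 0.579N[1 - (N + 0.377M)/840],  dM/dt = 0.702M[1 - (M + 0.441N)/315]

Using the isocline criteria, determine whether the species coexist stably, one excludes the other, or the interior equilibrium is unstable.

species 1 excludes species 2

Compare the nullcline intercepts: K1/α12 = 840/0.377 = 2230 > K2 = 315; K2/α21 = 315/0.441 = 714 < K1 = 840.
Since the inequalities point opposite ways, species 1 can invade but species 2 cannot.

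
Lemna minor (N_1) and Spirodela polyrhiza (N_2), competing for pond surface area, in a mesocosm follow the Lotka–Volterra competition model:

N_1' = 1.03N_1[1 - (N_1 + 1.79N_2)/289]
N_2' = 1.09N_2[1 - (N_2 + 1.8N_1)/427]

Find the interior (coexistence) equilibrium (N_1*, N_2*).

N_1* ≈ 214, N_2* ≈ 41.9

Setting both brackets to zero gives the nullclines N_1 + 1.79N_2 = 289 and 1.8N_1 + N_2 = 427.
Substituting N_2 = 427 - 1.8N_1 into the first: N_1(1 - 1.79·1.8) = 289 - 1.79·427.
So N_1* = -475/-2.22 = 214, and then N_2* = 427 - 1.8·214 = 41.9.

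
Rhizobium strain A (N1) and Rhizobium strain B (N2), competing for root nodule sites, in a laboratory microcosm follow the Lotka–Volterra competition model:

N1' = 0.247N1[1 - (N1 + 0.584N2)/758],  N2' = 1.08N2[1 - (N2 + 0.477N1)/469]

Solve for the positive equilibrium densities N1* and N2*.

N1* ≈ 671, N2* ≈ 149

Setting both brackets to zero gives the nullclines N1 + 0.584N2 = 758 and 0.477N1 + N2 = 469.
Substituting N2 = 469 - 0.477N1 into the first: N1(1 - 0.584·0.477) = 758 - 0.584·469.
So N1* = 484/0.721 = 671, and then N2* = 469 - 0.477·671 = 149.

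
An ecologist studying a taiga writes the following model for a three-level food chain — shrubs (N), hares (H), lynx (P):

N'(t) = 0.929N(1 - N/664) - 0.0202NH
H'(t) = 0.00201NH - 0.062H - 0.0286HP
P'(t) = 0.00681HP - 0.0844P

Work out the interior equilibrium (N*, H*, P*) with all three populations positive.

N* ≈ 485, H* ≈ 12.4, P* ≈ 31.9

From dP/dt = 0: 0.00681H* = 0.0844, so H* = 12.4.
From dN/dt = 0: 0.929(1 - N*/664) = 0.0202·12.4, giving N* = 664·(1 - 0.269) = 485.
From dH/dt = 0: 0.00201·485 - 0.062 = 0.0286P*, so P* = 0.913/0.0286 = 31.9.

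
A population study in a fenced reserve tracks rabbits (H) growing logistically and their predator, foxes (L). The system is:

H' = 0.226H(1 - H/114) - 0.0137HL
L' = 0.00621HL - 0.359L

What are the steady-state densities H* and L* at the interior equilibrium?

H* ≈ 57.8, L* ≈ 8.13

From dL/dt = 0 with L > 0: 0.00621H* = 0.359, so H* = 57.8.
Substitute into dH/dt = 0: 0.226(1 - 57.8/114) = 0.0137L*.
The bracket is 0.493, giving L* = 0.111/0.0137 = 8.13.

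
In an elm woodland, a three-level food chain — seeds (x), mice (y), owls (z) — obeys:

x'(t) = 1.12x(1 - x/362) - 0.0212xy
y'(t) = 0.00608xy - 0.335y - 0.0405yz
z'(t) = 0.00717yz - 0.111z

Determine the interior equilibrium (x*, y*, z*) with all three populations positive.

From dz/dt = 0: 0.00717y* = 0.111, so y* = 15.5.
From dx/dt = 0: 1.12(1 - x*/362) = 0.0212·15.5, giving x* = 362·(1 - 0.293) = 256.
From dy/dt = 0: 0.00608·256 - 0.335 = 0.0405z*, so z* = 1.22/0.0405 = 30.1.

x* ≈ 256, y* ≈ 15.5, z* ≈ 30.1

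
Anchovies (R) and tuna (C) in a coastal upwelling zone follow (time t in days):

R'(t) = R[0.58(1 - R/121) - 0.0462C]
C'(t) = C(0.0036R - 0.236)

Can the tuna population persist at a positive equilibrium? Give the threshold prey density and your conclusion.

Threshold R = 65.6; K > 65.6, so yes, the predator persists.

The predator equation gives dC/dt > 0 only when R > 0.236/0.0036 = 65.6.
Without the predator, R → K = 121. Since 121 > 65.6, the predator can invade and persist.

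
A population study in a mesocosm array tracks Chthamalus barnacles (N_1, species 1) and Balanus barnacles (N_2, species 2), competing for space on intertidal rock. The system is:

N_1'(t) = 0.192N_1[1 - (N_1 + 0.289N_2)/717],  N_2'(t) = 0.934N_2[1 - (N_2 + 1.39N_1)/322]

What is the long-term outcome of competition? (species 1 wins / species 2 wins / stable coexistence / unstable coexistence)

species 1 excludes species 2

Compare the nullcline intercepts: K1/α12 = 717/0.289 = 2480 > K2 = 322; K2/α21 = 322/1.39 = 232 < K1 = 717.
Since the inequalities point opposite ways, species 1 can invade but species 2 cannot.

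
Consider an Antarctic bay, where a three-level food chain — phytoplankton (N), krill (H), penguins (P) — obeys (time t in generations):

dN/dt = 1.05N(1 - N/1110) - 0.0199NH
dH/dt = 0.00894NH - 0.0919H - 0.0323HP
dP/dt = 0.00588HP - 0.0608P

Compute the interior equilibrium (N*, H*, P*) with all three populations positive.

N* ≈ 892, H* ≈ 10.3, P* ≈ 244

From dP/dt = 0: 0.00588H* = 0.0608, so H* = 10.3.
From dN/dt = 0: 1.05(1 - N*/1110) = 0.0199·10.3, giving N* = 1110·(1 - 0.196) = 892.
From dH/dt = 0: 0.00894·892 - 0.0919 = 0.0323P*, so P* = 7.89/0.0323 = 244.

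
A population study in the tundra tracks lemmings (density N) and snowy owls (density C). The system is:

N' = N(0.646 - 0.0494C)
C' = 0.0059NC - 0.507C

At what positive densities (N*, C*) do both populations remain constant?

Set dC/dt = 0 with C > 0: 0.0059N - 0.507 = 0, so N* = 0.507/0.0059 = 85.9.
Set dN/dt = 0 with N > 0: 0.646 - 0.0494C = 0, so C* = 0.646/0.0494 = 13.1.

N* ≈ 85.9, C* ≈ 13.1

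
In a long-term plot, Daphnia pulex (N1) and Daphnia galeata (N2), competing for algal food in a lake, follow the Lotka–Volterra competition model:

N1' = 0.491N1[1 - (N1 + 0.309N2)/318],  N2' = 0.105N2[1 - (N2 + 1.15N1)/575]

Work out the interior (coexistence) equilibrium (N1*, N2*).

Setting both brackets to zero gives the nullclines N1 + 0.309N2 = 318 and 1.15N1 + N2 = 575.
Substituting N2 = 575 - 1.15N1 into the first: N1(1 - 0.309·1.15) = 318 - 0.309·575.
So N1* = 140/0.645 = 218, and then N2* = 575 - 1.15·218 = 325.

N1* ≈ 218, N2* ≈ 325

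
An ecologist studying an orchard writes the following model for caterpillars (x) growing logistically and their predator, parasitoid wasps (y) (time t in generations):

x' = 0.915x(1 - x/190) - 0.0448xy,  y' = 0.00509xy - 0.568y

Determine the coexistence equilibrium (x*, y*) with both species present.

x* ≈ 112, y* ≈ 8.43

From dy/dt = 0 with y > 0: 0.00509x* = 0.568, so x* = 112.
Substitute into dx/dt = 0: 0.915(1 - 112/190) = 0.0448y*.
The bracket is 0.413, giving y* = 0.378/0.0448 = 8.43.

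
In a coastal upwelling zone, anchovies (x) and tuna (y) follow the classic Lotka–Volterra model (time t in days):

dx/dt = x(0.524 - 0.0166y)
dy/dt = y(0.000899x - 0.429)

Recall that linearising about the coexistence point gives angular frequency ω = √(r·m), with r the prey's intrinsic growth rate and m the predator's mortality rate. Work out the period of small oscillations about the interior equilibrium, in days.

Here r = 0.524 and m = 0.429, so r·m = 0.225.
ω = √0.225 = 0.474 per day, hence T = 2π/ω ≈ 13.3 days.

T ≈ 13.3 days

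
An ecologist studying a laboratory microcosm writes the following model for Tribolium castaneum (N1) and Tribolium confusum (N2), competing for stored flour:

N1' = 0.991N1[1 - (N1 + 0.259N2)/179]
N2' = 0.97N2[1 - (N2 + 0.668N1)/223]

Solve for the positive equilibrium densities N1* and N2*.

Setting both brackets to zero gives the nullclines N1 + 0.259N2 = 179 and 0.668N1 + N2 = 223.
Substituting N2 = 223 - 0.668N1 into the first: N1(1 - 0.259·0.668) = 179 - 0.259·223.
So N1* = 121/0.827 = 147, and then N2* = 223 - 0.668·147 = 125.

N1* ≈ 147, N2* ≈ 125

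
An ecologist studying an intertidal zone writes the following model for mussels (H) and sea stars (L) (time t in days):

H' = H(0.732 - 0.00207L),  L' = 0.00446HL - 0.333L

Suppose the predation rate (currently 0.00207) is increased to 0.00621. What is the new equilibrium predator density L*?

At the interior fixed point, setting dH/dt = 0 with H > 0 fixes L* = (prey growth rate)/(HL coefficient) — independent of the other coefficients.
With the change, L* = 0.732/0.00621 = 118; it falls from 354.

L* ≈ 118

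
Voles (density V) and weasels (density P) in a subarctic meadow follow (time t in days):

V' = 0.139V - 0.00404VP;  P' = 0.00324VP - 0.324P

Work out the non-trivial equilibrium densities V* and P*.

V* ≈ 100, P* ≈ 34.4

Set dP/dt = 0 with P > 0: 0.00324V - 0.324 = 0, so V* = 0.324/0.00324 = 100.
Set dV/dt = 0 with V > 0: 0.139 - 0.00404P = 0, so P* = 0.139/0.00404 = 34.4.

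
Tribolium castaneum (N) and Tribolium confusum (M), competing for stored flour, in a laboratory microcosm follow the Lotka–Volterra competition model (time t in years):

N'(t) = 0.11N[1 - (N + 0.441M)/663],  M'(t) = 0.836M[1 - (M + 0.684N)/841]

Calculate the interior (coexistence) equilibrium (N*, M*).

Setting both brackets to zero gives the nullclines N + 0.441M = 663 and 0.684N + M = 841.
Substituting M = 841 - 0.684N into the first: N(1 - 0.441·0.684) = 663 - 0.441·841.
So N* = 292/0.698 = 418, and then M* = 841 - 0.684·418 = 555.

N* ≈ 418, M* ≈ 555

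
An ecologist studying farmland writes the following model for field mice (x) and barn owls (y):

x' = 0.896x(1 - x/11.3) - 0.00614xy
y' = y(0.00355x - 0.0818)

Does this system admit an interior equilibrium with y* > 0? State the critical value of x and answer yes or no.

The predator equation gives dy/dt > 0 only when x > 0.0818/0.00355 = 23.
Without the predator, x → K = 11.3. Since 11.3 < 23, the predator cannot invade.

Threshold x = 23; K < 23, so no, the predator goes extinct.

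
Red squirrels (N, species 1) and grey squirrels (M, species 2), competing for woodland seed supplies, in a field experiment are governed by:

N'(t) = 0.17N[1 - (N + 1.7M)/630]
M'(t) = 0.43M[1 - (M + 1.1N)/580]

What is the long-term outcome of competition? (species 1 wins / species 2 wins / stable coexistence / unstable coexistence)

Compare the nullcline intercepts: K1/α12 = 630/1.7 = 371 < K2 = 580; K2/α21 = 580/1.1 = 527 < K1 = 630.
Since both are reversed, neither can invade when rare; the interior point is a saddle.

unstable coexistence (outcome depends on initial conditions)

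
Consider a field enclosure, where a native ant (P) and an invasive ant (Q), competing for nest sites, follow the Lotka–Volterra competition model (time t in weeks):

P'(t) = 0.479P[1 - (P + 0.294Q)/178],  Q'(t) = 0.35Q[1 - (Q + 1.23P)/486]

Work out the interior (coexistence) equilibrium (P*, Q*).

Setting both brackets to zero gives the nullclines P + 0.294Q = 178 and 1.23P + Q = 486.
Substituting Q = 486 - 1.23P into the first: P(1 - 0.294·1.23) = 178 - 0.294·486.
So P* = 35.1/0.638 = 55, and then Q* = 486 - 1.23·55 = 418.

P* ≈ 55, Q* ≈ 418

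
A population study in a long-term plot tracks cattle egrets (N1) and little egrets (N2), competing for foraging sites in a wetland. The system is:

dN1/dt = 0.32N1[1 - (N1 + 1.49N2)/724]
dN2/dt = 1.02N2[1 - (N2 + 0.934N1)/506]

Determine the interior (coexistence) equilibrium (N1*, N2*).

N1* ≈ 76.4, N2* ≈ 435

Setting both brackets to zero gives the nullclines N1 + 1.49N2 = 724 and 0.934N1 + N2 = 506.
Substituting N2 = 506 - 0.934N1 into the first: N1(1 - 1.49·0.934) = 724 - 1.49·506.
So N1* = -29.9/-0.392 = 76.4, and then N2* = 506 - 0.934·76.4 = 435.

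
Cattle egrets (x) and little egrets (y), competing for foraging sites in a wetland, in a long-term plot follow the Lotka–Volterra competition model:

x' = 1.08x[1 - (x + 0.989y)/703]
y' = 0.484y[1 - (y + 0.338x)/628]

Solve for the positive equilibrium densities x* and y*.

x* ≈ 123, y* ≈ 586

Setting both brackets to zero gives the nullclines x + 0.989y = 703 and 0.338x + y = 628.
Substituting y = 628 - 0.338x into the first: x(1 - 0.989·0.338) = 703 - 0.989·628.
So x* = 81.9/0.666 = 123, and then y* = 628 - 0.338·123 = 586.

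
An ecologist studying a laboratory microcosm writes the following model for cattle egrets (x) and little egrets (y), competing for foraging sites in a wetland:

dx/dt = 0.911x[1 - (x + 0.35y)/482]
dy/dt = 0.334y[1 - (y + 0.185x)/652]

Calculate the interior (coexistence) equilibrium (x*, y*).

x* ≈ 271, y* ≈ 602

Setting both brackets to zero gives the nullclines x + 0.35y = 482 and 0.185x + y = 652.
Substituting y = 652 - 0.185x into the first: x(1 - 0.35·0.185) = 482 - 0.35·652.
So x* = 254/0.935 = 271, and then y* = 652 - 0.185·271 = 602.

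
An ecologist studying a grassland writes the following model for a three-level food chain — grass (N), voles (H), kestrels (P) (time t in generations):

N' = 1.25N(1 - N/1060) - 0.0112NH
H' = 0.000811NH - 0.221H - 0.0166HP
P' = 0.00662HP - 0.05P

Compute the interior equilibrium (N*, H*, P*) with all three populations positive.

From dP/dt = 0: 0.00662H* = 0.05, so H* = 7.55.
From dN/dt = 0: 1.25(1 - N*/1060) = 0.0112·7.55, giving N* = 1060·(1 - 0.0677) = 988.
From dH/dt = 0: 0.000811·988 - 0.221 = 0.0166P*, so P* = 0.58/0.0166 = 35.

N* ≈ 988, H* ≈ 7.55, P* ≈ 35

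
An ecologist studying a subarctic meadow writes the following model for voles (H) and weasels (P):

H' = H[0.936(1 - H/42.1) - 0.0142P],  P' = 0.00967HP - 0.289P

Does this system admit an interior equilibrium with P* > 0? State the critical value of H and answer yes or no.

The predator equation gives dP/dt > 0 only when H > 0.289/0.00967 = 29.9.
Without the predator, H → K = 42.1. Since 42.1 > 29.9, the predator can invade and persist.

Threshold H = 29.9; K > 29.9, so yes, the predator persists.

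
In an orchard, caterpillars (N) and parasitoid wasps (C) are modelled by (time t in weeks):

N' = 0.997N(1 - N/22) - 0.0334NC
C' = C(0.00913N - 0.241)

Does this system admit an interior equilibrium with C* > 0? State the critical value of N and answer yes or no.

The predator equation gives dC/dt > 0 only when N > 0.241/0.00913 = 26.4.
Without the predator, N → K = 22. Since 22 < 26.4, the predator cannot invade.

Threshold N = 26.4; K < 26.4, so no, the predator goes extinct.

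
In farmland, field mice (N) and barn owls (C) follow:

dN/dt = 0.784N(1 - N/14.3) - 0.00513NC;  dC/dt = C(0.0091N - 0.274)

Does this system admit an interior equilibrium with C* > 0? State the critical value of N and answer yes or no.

The predator equation gives dC/dt > 0 only when N > 0.274/0.0091 = 30.1.
Without the predator, N → K = 14.3. Since 14.3 < 30.1, the predator cannot invade.

Threshold N = 30.1; K < 30.1, so no, the predator goes extinct.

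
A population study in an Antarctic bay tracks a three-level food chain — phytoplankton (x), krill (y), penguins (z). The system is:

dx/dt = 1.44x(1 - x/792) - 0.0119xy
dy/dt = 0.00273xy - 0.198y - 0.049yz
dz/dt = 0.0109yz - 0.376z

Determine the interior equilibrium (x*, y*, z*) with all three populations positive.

From dz/dt = 0: 0.0109y* = 0.376, so y* = 34.5.
From dx/dt = 0: 1.44(1 - x*/792) = 0.0119·34.5, giving x* = 792·(1 - 0.285) = 566.
From dy/dt = 0: 0.00273·566 - 0.198 = 0.049z*, so z* = 1.35/0.049 = 27.5.

x* ≈ 566, y* ≈ 34.5, z* ≈ 27.5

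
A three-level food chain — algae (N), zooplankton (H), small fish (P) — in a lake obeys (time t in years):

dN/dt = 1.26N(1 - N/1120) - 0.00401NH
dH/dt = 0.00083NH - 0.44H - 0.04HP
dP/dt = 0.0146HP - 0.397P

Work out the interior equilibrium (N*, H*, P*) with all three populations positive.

N* ≈ 1020, H* ≈ 27.2, P* ≈ 10.2

From dP/dt = 0: 0.0146H* = 0.397, so H* = 27.2.
From dN/dt = 0: 1.26(1 - N*/1120) = 0.00401·27.2, giving N* = 1120·(1 - 0.0865) = 1020.
From dH/dt = 0: 0.00083·1020 - 0.44 = 0.04P*, so P* = 0.409/0.04 = 10.2.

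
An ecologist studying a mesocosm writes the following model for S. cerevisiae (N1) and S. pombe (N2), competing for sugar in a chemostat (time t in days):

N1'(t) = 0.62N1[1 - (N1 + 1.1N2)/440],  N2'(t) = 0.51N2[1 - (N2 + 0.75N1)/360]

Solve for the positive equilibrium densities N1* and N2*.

N1* ≈ 251, N2* ≈ 171

Setting both brackets to zero gives the nullclines N1 + 1.1N2 = 440 and 0.75N1 + N2 = 360.
Substituting N2 = 360 - 0.75N1 into the first: N1(1 - 1.1·0.75) = 440 - 1.1·360.
So N1* = 44/0.175 = 251, and then N2* = 360 - 0.75·251 = 171.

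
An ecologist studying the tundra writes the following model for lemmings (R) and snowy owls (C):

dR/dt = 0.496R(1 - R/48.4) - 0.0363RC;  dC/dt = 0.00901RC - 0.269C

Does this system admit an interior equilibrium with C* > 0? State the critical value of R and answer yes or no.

The predator equation gives dC/dt > 0 only when R > 0.269/0.00901 = 29.9.
Without the predator, R → K = 48.4. Since 48.4 > 29.9, the predator can invade and persist.

Threshold R = 29.9; K > 29.9, so yes, the predator persists.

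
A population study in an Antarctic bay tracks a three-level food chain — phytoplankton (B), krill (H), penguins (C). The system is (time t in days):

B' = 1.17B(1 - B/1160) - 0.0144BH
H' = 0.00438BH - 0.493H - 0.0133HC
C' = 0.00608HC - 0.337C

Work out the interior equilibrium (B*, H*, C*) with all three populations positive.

From dC/dt = 0: 0.00608H* = 0.337, so H* = 55.4.
From dB/dt = 0: 1.17(1 - B*/1160) = 0.0144·55.4, giving B* = 1160·(1 - 0.682) = 369.
From dH/dt = 0: 0.00438·369 - 0.493 = 0.0133C*, so C* = 1.12/0.0133 = 84.3.

B* ≈ 369, H* ≈ 55.4, C* ≈ 84.3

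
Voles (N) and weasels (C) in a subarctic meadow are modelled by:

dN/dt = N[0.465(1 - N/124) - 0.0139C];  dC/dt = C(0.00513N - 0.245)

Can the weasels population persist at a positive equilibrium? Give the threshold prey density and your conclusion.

Threshold N = 47.8; K > 47.8, so yes, the predator persists.

The predator equation gives dC/dt > 0 only when N > 0.245/0.00513 = 47.8.
Without the predator, N → K = 124. Since 124 > 47.8, the predator can invade and persist.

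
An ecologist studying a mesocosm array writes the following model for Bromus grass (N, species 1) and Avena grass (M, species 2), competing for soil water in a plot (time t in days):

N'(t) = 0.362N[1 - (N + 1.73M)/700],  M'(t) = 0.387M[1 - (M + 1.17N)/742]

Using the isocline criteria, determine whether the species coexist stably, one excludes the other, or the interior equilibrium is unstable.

unstable coexistence (outcome depends on initial conditions)

Compare the nullcline intercepts: K1/α12 = 700/1.73 = 405 < K2 = 742; K2/α21 = 742/1.17 = 634 < K1 = 700.
Since both are reversed, neither can invade when rare; the interior point is a saddle.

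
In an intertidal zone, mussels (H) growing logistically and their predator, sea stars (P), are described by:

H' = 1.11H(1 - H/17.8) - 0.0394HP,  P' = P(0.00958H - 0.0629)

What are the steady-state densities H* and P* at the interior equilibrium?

H* ≈ 6.57, P* ≈ 17.8

From dP/dt = 0 with P > 0: 0.00958H* = 0.0629, so H* = 6.57.
Substitute into dH/dt = 0: 1.11(1 - 6.57/17.8) = 0.0394P*.
The bracket is 0.631, giving P* = 0.701/0.0394 = 17.8.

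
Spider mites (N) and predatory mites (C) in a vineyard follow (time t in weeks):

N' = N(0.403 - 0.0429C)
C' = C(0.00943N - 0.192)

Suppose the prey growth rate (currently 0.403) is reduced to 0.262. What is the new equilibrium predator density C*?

C* ≈ 6.11

At the interior fixed point, setting dN/dt = 0 with N > 0 fixes C* = (prey growth rate)/(NC coefficient) — independent of the other coefficients.
With the change, C* = 0.262/0.0429 = 6.11; it falls from 9.39.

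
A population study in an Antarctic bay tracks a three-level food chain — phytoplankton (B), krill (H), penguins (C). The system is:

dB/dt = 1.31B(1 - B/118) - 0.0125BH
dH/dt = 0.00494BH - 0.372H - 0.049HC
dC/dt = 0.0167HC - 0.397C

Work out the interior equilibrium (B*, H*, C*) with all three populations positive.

From dC/dt = 0: 0.0167H* = 0.397, so H* = 23.8.
From dB/dt = 0: 1.31(1 - B*/118) = 0.0125·23.8, giving B* = 118·(1 - 0.227) = 91.2.
From dH/dt = 0: 0.00494·91.2 - 0.372 = 0.049C*, so C* = 0.0787/0.049 = 1.61.

B* ≈ 91.2, H* ≈ 23.8, C* ≈ 1.61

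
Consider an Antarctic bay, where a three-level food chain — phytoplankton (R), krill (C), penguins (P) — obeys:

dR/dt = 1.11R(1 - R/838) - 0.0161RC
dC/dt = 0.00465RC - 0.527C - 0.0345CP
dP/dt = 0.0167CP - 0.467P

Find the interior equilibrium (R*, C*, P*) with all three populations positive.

From dP/dt = 0: 0.0167C* = 0.467, so C* = 28.
From dR/dt = 0: 1.11(1 - R*/838) = 0.0161·28, giving R* = 838·(1 - 0.406) = 498.
From dC/dt = 0: 0.00465·498 - 0.527 = 0.0345P*, so P* = 1.79/0.0345 = 51.9.

R* ≈ 498, C* ≈ 28, P* ≈ 51.9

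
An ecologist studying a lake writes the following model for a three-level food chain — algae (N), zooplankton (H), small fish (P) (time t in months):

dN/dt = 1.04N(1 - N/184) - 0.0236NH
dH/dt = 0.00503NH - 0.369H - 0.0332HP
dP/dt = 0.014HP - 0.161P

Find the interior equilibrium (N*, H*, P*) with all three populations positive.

N* ≈ 136, H* ≈ 11.5, P* ≈ 9.49

From dP/dt = 0: 0.014H* = 0.161, so H* = 11.5.
From dN/dt = 0: 1.04(1 - N*/184) = 0.0236·11.5, giving N* = 184·(1 - 0.261) = 136.
From dH/dt = 0: 0.00503·136 - 0.369 = 0.0332P*, so P* = 0.315/0.0332 = 9.49.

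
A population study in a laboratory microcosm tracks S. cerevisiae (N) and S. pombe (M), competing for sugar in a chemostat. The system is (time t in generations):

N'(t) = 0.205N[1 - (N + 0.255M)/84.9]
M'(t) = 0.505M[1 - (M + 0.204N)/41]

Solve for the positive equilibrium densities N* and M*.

N* ≈ 78.5, M* ≈ 25

Setting both brackets to zero gives the nullclines N + 0.255M = 84.9 and 0.204N + M = 41.
Substituting M = 41 - 0.204N into the first: N(1 - 0.255·0.204) = 84.9 - 0.255·41.
So N* = 74.4/0.948 = 78.5, and then M* = 41 - 0.204·78.5 = 25.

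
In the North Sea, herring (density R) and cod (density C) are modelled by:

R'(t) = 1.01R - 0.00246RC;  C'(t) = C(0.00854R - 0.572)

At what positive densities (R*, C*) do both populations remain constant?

Set dC/dt = 0 with C > 0: 0.00854R - 0.572 = 0, so R* = 0.572/0.00854 = 67.
Set dR/dt = 0 with R > 0: 1.01 - 0.00246C = 0, so C* = 1.01/0.00246 = 411.

R* ≈ 67, C* ≈ 411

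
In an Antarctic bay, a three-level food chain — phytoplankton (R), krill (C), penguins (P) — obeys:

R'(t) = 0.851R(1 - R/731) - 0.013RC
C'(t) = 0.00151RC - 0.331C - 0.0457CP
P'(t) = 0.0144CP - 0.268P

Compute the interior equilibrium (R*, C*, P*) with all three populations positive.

R* ≈ 523, C* ≈ 18.6, P* ≈ 10

From dP/dt = 0: 0.0144C* = 0.268, so C* = 18.6.
From dR/dt = 0: 0.851(1 - R*/731) = 0.013·18.6, giving R* = 731·(1 - 0.284) = 523.
From dC/dt = 0: 0.00151·523 - 0.331 = 0.0457P*, so P* = 0.459/0.0457 = 10.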